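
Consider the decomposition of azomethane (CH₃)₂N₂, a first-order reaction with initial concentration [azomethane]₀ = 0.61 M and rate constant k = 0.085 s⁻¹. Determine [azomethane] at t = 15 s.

0.1705 M

Step 1: For a first-order reaction: [azomethane] = [azomethane]₀ × e^(-kt)
Step 2: [azomethane] = 0.61 × e^(-0.085 × 15)
Step 3: [azomethane] = 0.61 × e^(-1.275)
Step 4: [azomethane] = 0.61 × 0.279431 = 0.1705 M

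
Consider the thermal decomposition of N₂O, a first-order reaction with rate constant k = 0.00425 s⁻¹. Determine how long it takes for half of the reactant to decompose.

163.1 s

Step 1: For a first-order reaction, t₁/₂ = ln(2)/k
Step 2: t₁/₂ = ln(2)/0.00425
Step 3: t₁/₂ = 0.6931/0.00425 = 163.1 s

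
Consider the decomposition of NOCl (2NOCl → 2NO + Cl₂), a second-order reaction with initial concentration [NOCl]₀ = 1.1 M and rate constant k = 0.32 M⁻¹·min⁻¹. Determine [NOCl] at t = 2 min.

0.6455 M

Step 1: For a second-order reaction: 1/[NOCl] = 1/[NOCl]₀ + kt
Step 2: 1/[NOCl] = 1/1.1 + 0.32 × 2
Step 3: 1/[NOCl] = 0.9091 + 0.64 = 1.549
Step 4: [NOCl] = 1/1.549 = 0.6455 M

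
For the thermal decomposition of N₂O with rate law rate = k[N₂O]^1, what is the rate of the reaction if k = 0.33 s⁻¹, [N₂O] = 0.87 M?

0.2871 M/s

Step 1: Identify the rate law: rate = k[N₂O]^1
Step 2: Substitute values: rate = 0.33 × (0.87)^1
Step 3: Calculate: rate = 0.33 × 0.87 = 0.2871 M/s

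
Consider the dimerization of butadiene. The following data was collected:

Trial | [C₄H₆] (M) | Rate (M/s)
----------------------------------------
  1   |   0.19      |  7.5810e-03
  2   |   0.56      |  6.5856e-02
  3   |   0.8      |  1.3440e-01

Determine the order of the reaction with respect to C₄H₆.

second order (2)

Step 1: Compare trials to find order n where rate₂/rate₁ = ([C₄H₆]₂/[C₄H₆]₁)^n
Step 2: rate₂/rate₁ = 6.5856e-02/7.5810e-03 = 8.687
Step 3: [C₄H₆]₂/[C₄H₆]₁ = 0.56/0.19 = 2.947
Step 4: n = ln(8.687)/ln(2.947) = 2.00 ≈ 2
Step 5: The reaction is second order in C₄H₆.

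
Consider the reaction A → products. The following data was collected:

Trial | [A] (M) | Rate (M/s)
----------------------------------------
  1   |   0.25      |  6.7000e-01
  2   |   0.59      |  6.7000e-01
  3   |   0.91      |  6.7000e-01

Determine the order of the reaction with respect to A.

zeroth order (0)

Step 1: Compare trials - when concentration changes, rate stays constant.
Step 2: rate₂/rate₁ = 6.7000e-01/6.7000e-01 = 1
Step 3: [A]₂/[A]₁ = 0.59/0.25 = 2.36
Step 4: Since rate ratio ≈ (conc ratio)^0, the reaction is zeroth order.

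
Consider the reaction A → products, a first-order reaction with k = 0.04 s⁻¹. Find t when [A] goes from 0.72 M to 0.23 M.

28.53 s

Step 1: For first-order: t = ln([A]₀/[A])/k
Step 2: t = ln(0.72/0.23)/0.04
Step 3: t = ln(3.13)/0.04
Step 4: t = 1.141/0.04 = 28.53 s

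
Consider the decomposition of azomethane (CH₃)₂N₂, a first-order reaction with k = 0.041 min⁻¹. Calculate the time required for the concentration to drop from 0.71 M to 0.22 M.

28.58 min

Step 1: For first-order: t = ln([azomethane]₀/[azomethane])/k
Step 2: t = ln(0.71/0.22)/0.041
Step 3: t = ln(3.227)/0.041
Step 4: t = 1.172/0.041 = 28.58 min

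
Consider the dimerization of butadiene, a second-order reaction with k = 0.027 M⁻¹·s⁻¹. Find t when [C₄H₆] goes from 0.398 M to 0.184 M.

108.2 s

Step 1: For second-order: t = (1/[C₄H₆] - 1/[C₄H₆]₀)/k
Step 2: t = (1/0.184 - 1/0.398)/0.027
Step 3: t = (5.435 - 2.513)/0.027
Step 4: t = 2.922/0.027 = 108.2 s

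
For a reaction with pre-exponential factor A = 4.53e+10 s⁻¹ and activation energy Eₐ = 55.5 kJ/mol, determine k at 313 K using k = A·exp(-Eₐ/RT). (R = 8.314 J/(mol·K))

2.48e+01 s⁻¹

Step 1: Use the Arrhenius equation: k = A × exp(-Eₐ/RT)
Step 2: Convert Eₐ to J/mol: 55.5 kJ/mol = 55500 J/mol
Step 3: Calculate the exponent: -Eₐ/(RT) = -55500/(8.314 × 313) = -21.32743
Step 4: k = 4.53e+10 × exp(-21.32743)
Step 5: k = 4.53e+10 × 5.46531e-10 = 2.4758e+01 s⁻¹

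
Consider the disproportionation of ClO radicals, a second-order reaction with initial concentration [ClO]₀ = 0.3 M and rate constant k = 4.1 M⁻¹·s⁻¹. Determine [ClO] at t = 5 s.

0.04196 M

Step 1: For a second-order reaction: 1/[ClO] = 1/[ClO]₀ + kt
Step 2: 1/[ClO] = 1/0.3 + 4.1 × 5
Step 3: 1/[ClO] = 3.333 + 20.5 = 23.83
Step 4: [ClO] = 1/23.83 = 0.04196 M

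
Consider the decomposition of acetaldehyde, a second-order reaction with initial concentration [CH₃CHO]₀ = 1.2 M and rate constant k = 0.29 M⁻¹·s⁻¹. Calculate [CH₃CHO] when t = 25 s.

0.1237 M

Step 1: For a second-order reaction: 1/[CH₃CHO] = 1/[CH₃CHO]₀ + kt
Step 2: 1/[CH₃CHO] = 1/1.2 + 0.29 × 25
Step 3: 1/[CH₃CHO] = 0.8333 + 7.25 = 8.083
Step 4: [CH₃CHO] = 1/8.083 = 0.1237 M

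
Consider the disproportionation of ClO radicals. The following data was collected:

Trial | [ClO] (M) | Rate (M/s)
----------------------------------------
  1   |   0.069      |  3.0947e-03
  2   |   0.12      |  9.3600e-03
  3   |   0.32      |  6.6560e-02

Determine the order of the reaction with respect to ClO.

second order (2)

Step 1: Compare trials to find order n where rate₂/rate₁ = ([ClO]₂/[ClO]₁)^n
Step 2: rate₂/rate₁ = 9.3600e-03/3.0947e-03 = 3.025
Step 3: [ClO]₂/[ClO]₁ = 0.12/0.069 = 1.739
Step 4: n = ln(3.025)/ln(1.739) = 2.00 ≈ 2
Step 5: The reaction is second order in ClO.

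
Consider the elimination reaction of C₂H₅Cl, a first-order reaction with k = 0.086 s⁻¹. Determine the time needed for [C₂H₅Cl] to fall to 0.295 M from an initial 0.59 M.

8.06 s

Step 1: For first-order: t = ln([C₂H₅Cl]₀/[C₂H₅Cl])/k
Step 2: t = ln(0.59/0.295)/0.086
Step 3: t = ln(2)/0.086
Step 4: t = 0.6931/0.086 = 8.06 s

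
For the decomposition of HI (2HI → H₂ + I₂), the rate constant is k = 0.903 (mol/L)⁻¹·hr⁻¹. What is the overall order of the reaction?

second order (2)

Step 1: The units of k for an nth-order reaction are (concentration)^(1-n)·(time)⁻¹.
Step 2: Here k has units (mol/L)⁻¹·hr⁻¹, so the concentration exponent is -1.
Step 3: 1 - n = -1 ⇒ n = 2. The reaction is second order.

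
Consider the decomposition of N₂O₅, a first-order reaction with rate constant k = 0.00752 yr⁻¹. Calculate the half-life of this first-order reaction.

92.17 yr

Step 1: For a first-order reaction, t₁/₂ = ln(2)/k
Step 2: t₁/₂ = ln(2)/0.00752
Step 3: t₁/₂ = 0.6931/0.00752 = 92.17 yr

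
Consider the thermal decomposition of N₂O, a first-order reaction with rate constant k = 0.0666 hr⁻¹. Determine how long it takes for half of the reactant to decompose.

10.41 hr

Step 1: For a first-order reaction, t₁/₂ = ln(2)/k
Step 2: t₁/₂ = ln(2)/0.0666
Step 3: t₁/₂ = 0.6931/0.0666 = 10.41 hr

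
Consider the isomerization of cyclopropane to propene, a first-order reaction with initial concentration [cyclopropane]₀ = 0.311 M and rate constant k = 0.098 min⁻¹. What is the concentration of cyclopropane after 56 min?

0.001286 M

Step 1: For a first-order reaction: [cyclopropane] = [cyclopropane]₀ × e^(-kt)
Step 2: [cyclopropane] = 0.311 × e^(-0.098 × 56)
Step 3: [cyclopropane] = 0.311 × e^(-5.488)
Step 4: [cyclopropane] = 0.311 × 0.00413611 = 0.001286 M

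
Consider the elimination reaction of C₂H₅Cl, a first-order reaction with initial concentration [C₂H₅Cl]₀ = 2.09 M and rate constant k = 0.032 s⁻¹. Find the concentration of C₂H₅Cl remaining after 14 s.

1.335 M

Step 1: For a first-order reaction: [C₂H₅Cl] = [C₂H₅Cl]₀ × e^(-kt)
Step 2: [C₂H₅Cl] = 2.09 × e^(-0.032 × 14)
Step 3: [C₂H₅Cl] = 2.09 × e^(-0.448)
Step 4: [C₂H₅Cl] = 2.09 × 0.638905 = 1.335 M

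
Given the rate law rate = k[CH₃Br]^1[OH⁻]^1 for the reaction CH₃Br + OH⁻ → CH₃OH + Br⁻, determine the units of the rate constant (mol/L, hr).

(mol/L)⁻¹·hr⁻¹

Step 1: Overall order = 1 + 1 = 2.
Step 2: rate has units mol/L·hr⁻¹; [CH₃Br]^1[OH⁻]^1 has units (mol/L)^2.
Step 3: k = rate/([CH₃Br]^1[OH⁻]^1), so units of k = (mol/L)^(1-2)·hr⁻¹ = (mol/L)⁻¹·hr⁻¹.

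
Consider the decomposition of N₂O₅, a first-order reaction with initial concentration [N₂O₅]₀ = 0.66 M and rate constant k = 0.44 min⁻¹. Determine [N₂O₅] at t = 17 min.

0.0003724 M

Step 1: For a first-order reaction: [N₂O₅] = [N₂O₅]₀ × e^(-kt)
Step 2: [N₂O₅] = 0.66 × e^(-0.44 × 17)
Step 3: [N₂O₅] = 0.66 × e^(-7.48)
Step 4: [N₂O₅] = 0.66 × 0.000564257 = 0.0003724 M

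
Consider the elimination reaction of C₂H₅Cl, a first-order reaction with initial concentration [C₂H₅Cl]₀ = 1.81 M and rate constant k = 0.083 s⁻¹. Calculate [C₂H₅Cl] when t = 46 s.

0.03977 M

Step 1: For a first-order reaction: [C₂H₅Cl] = [C₂H₅Cl]₀ × e^(-kt)
Step 2: [C₂H₅Cl] = 1.81 × e^(-0.083 × 46)
Step 3: [C₂H₅Cl] = 1.81 × e^(-3.818)
Step 4: [C₂H₅Cl] = 1.81 × 0.0219717 = 0.03977 M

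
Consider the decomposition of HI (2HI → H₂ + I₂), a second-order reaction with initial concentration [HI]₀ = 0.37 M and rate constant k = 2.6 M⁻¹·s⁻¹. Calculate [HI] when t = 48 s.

0.007843 M

Step 1: For a second-order reaction: 1/[HI] = 1/[HI]₀ + kt
Step 2: 1/[HI] = 1/0.37 + 2.6 × 48
Step 3: 1/[HI] = 2.703 + 124.8 = 127.5
Step 4: [HI] = 1/127.5 = 0.007843 M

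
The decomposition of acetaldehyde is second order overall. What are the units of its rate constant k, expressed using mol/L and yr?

(mol/L)⁻¹·yr⁻¹

Step 1: For overall order n, rate = k × (concentration)^n.
Step 2: Rate has units mol/L·yr⁻¹; concentration term has units (mol/L)^2.
Step 3: k = rate / (concentration)^n, so units of k = (mol/L)^(1-2)·yr⁻¹ = (mol/L)⁻¹·yr⁻¹.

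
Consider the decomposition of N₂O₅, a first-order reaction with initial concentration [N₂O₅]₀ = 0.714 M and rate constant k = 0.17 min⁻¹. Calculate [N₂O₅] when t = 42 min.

0.000566 M

Step 1: For a first-order reaction: [N₂O₅] = [N₂O₅]₀ × e^(-kt)
Step 2: [N₂O₅] = 0.714 × e^(-0.17 × 42)
Step 3: [N₂O₅] = 0.714 × e^(-7.14)
Step 4: [N₂O₅] = 0.714 × 0.000792752 = 0.000566 M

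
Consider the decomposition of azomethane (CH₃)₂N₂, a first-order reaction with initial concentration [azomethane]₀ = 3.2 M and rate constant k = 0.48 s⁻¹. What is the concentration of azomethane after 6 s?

0.1796 M

Step 1: For a first-order reaction: [azomethane] = [azomethane]₀ × e^(-kt)
Step 2: [azomethane] = 3.2 × e^(-0.48 × 6)
Step 3: [azomethane] = 3.2 × e^(-2.88)
Step 4: [azomethane] = 3.2 × 0.0561348 = 0.1796 M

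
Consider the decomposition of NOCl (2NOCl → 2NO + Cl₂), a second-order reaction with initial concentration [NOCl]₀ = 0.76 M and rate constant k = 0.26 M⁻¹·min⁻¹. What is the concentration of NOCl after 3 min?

0.4771 M

Step 1: For a second-order reaction: 1/[NOCl] = 1/[NOCl]₀ + kt
Step 2: 1/[NOCl] = 1/0.76 + 0.26 × 3
Step 3: 1/[NOCl] = 1.316 + 0.78 = 2.096
Step 4: [NOCl] = 1/2.096 = 0.4771 M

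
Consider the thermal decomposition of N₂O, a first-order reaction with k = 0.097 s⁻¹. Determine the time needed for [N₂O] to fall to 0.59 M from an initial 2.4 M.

14.46 s

Step 1: For first-order: t = ln([N₂O]₀/[N₂O])/k
Step 2: t = ln(2.4/0.59)/0.097
Step 3: t = ln(4.068)/0.097
Step 4: t = 1.403/0.097 = 14.46 s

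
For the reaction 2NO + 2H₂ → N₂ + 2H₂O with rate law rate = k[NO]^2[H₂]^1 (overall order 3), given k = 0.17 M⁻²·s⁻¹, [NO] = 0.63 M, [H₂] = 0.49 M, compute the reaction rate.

0.03306 M/s

Step 1: The rate law is rate = k[NO]^2[H₂]^1, overall order = 2+1 = 3
Step 2: Substitute values: rate = 0.17 × (0.63)^2 × (0.49)^1
Step 3: rate = 0.17 × 0.3969 × 0.49 = 0.0330618 M/s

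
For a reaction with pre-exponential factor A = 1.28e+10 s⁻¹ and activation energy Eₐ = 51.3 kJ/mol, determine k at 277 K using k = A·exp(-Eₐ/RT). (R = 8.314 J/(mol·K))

2.71e+00 s⁻¹

Step 1: Use the Arrhenius equation: k = A × exp(-Eₐ/RT)
Step 2: Convert Eₐ to J/mol: 51.3 kJ/mol = 51300 J/mol
Step 3: Calculate the exponent: -Eₐ/(RT) = -51300/(8.314 × 277) = -22.27551
Step 4: k = 1.28e+10 × exp(-22.27551)
Step 5: k = 1.28e+10 × 2.11772e-10 = 2.7107e+00 s⁻¹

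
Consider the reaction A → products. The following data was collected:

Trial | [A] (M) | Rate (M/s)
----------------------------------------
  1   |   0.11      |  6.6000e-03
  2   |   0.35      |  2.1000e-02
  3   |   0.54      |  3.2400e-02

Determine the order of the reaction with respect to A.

first order (1)

Step 1: Compare trials to find order n where rate₂/rate₁ = ([A]₂/[A]₁)^n
Step 2: rate₂/rate₁ = 2.1000e-02/6.6000e-03 = 3.182
Step 3: [A]₂/[A]₁ = 0.35/0.11 = 3.182
Step 4: n = ln(3.182)/ln(3.182) = 1.00 ≈ 1
Step 5: The reaction is first order in A.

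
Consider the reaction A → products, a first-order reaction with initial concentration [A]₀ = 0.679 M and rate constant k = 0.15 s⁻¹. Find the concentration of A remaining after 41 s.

0.001449 M

Step 1: For a first-order reaction: [A] = [A]₀ × e^(-kt)
Step 2: [A] = 0.679 × e^(-0.15 × 41)
Step 3: [A] = 0.679 × e^(-6.15)
Step 4: [A] = 0.679 × 0.00213348 = 0.001449 M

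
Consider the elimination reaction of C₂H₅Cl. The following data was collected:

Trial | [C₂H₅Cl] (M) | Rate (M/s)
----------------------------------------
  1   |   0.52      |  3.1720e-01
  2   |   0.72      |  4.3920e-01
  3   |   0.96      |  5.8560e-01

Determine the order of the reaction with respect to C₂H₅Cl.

first order (1)

Step 1: Compare trials to find order n where rate₂/rate₁ = ([C₂H₅Cl]₂/[C₂H₅Cl]₁)^n
Step 2: rate₂/rate₁ = 4.3920e-01/3.1720e-01 = 1.385
Step 3: [C₂H₅Cl]₂/[C₂H₅Cl]₁ = 0.72/0.52 = 1.385
Step 4: n = ln(1.385)/ln(1.385) = 1.00 ≈ 1
Step 5: The reaction is first order in C₂H₅Cl.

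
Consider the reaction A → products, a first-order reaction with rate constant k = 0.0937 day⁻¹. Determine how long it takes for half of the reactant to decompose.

7.398 day

Step 1: For a first-order reaction, t₁/₂ = ln(2)/k
Step 2: t₁/₂ = ln(2)/0.0937
Step 3: t₁/₂ = 0.6931/0.0937 = 7.398 day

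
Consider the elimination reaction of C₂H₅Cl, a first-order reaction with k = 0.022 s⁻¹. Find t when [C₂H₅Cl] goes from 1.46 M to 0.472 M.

51.33 s

Step 1: For first-order: t = ln([C₂H₅Cl]₀/[C₂H₅Cl])/k
Step 2: t = ln(1.46/0.472)/0.022
Step 3: t = ln(3.093)/0.022
Step 4: t = 1.129/0.022 = 51.33 s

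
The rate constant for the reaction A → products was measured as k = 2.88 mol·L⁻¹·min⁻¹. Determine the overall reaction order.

zeroth order (0)

Step 1: The units of k for an nth-order reaction are (concentration)^(1-n)·(time)⁻¹.
Step 2: Here k has units mol·L⁻¹·min⁻¹, so the concentration exponent is 1.
Step 3: 1 - n = 1 ⇒ n = 0. The reaction is zeroth order.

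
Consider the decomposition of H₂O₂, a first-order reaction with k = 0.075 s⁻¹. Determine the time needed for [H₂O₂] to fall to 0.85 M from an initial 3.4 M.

18.48 s

Step 1: For first-order: t = ln([H₂O₂]₀/[H₂O₂])/k
Step 2: t = ln(3.4/0.85)/0.075
Step 3: t = ln(4)/0.075
Step 4: t = 1.386/0.075 = 18.48 s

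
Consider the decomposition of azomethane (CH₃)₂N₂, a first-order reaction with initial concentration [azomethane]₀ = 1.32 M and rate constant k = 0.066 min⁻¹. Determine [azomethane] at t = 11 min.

0.6387 M

Step 1: For a first-order reaction: [azomethane] = [azomethane]₀ × e^(-kt)
Step 2: [azomethane] = 1.32 × e^(-0.066 × 11)
Step 3: [azomethane] = 1.32 × e^(-0.726)
Step 4: [azomethane] = 1.32 × 0.48384 = 0.6387 M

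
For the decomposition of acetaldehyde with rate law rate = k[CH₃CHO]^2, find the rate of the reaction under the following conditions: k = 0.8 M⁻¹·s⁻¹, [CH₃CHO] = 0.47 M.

0.1767 M/s

Step 1: Identify the rate law: rate = k[CH₃CHO]^2
Step 2: Substitute values: rate = 0.8 × (0.47)^2
Step 3: Calculate: rate = 0.8 × 0.2209 = 0.17672 M/s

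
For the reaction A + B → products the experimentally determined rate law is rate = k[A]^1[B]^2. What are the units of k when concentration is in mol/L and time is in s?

(mol/L)⁻²·s⁻¹

Step 1: Overall order = 1 + 2 = 3.
Step 2: rate has units mol/L·s⁻¹; [A]^1[B]^2 has units (mol/L)^3.
Step 3: k = rate/([A]^1[B]^2), so units of k = (mol/L)^(1-3)·s⁻¹ = (mol/L)⁻²·s⁻¹.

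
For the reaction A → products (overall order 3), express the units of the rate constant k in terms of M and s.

M⁻²·s⁻¹

Step 1: For overall order n, rate = k × (concentration)^n.
Step 2: Rate has units M·s⁻¹; concentration term has units M^3.
Step 3: k = rate / (concentration)^n, so units of k = M^(1-3)·s⁻¹ = M⁻²·s⁻¹.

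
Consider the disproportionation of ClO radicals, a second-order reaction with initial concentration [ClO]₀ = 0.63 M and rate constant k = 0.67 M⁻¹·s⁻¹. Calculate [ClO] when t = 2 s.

0.3416 M

Step 1: For a second-order reaction: 1/[ClO] = 1/[ClO]₀ + kt
Step 2: 1/[ClO] = 1/0.63 + 0.67 × 2
Step 3: 1/[ClO] = 1.587 + 1.34 = 2.927
Step 4: [ClO] = 1/2.927 = 0.3416 M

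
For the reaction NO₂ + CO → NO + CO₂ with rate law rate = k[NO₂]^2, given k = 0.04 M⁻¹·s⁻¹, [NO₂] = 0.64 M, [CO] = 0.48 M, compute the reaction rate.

0.01638 M/s

Step 1: The rate law is rate = k[NO₂]^2
Step 2: Note that the rate does not depend on [CO] (zero order in CO).
Step 3: rate = 0.04 × (0.64)^2 = 0.016384 M/s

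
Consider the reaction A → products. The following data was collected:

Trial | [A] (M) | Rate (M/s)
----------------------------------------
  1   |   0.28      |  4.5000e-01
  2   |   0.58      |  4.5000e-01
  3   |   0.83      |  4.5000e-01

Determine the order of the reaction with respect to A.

zeroth order (0)

Step 1: Compare trials - when concentration changes, rate stays constant.
Step 2: rate₂/rate₁ = 4.5000e-01/4.5000e-01 = 1
Step 3: [A]₂/[A]₁ = 0.58/0.28 = 2.071
Step 4: Since rate ratio ≈ (conc ratio)^0, the reaction is zeroth order.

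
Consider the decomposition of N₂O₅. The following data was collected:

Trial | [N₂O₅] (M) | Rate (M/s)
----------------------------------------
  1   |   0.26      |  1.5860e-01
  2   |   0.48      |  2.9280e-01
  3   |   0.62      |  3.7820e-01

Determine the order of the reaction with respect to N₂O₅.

first order (1)

Step 1: Compare trials to find order n where rate₂/rate₁ = ([N₂O₅]₂/[N₂O₅]₁)^n
Step 2: rate₂/rate₁ = 2.9280e-01/1.5860e-01 = 1.846
Step 3: [N₂O₅]₂/[N₂O₅]₁ = 0.48/0.26 = 1.846
Step 4: n = ln(1.846)/ln(1.846) = 1.00 ≈ 1
Step 5: The reaction is first order in N₂O₅.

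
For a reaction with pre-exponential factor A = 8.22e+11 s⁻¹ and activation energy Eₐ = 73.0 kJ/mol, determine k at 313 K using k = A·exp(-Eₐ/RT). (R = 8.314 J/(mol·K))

5.39e-01 s⁻¹

Step 1: Use the Arrhenius equation: k = A × exp(-Eₐ/RT)
Step 2: Convert Eₐ to J/mol: 73.0 kJ/mol = 73000 J/mol
Step 3: Calculate the exponent: -Eₐ/(RT) = -73000/(8.314 × 313) = -28.05230
Step 4: k = 8.22e+11 × exp(-28.05230)
Step 5: k = 8.22e+11 × 6.56207e-13 = 5.3940e-01 s⁻¹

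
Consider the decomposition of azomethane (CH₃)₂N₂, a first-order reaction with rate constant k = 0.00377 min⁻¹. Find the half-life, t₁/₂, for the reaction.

183.9 min

Step 1: For a first-order reaction, t₁/₂ = ln(2)/k
Step 2: t₁/₂ = ln(2)/0.00377
Step 3: t₁/₂ = 0.6931/0.00377 = 183.9 min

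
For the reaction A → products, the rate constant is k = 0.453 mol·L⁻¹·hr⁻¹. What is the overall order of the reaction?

zeroth order (0)

Step 1: The units of k for an nth-order reaction are (concentration)^(1-n)·(time)⁻¹.
Step 2: Here k has units mol·L⁻¹·hr⁻¹, so the concentration exponent is 1.
Step 3: 1 - n = 1 ⇒ n = 0. The reaction is zeroth order.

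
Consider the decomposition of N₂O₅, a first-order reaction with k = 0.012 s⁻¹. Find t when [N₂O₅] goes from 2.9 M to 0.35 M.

176.2 s

Step 1: For first-order: t = ln([N₂O₅]₀/[N₂O₅])/k
Step 2: t = ln(2.9/0.35)/0.012
Step 3: t = ln(8.286)/0.012
Step 4: t = 2.115/0.012 = 176.2 s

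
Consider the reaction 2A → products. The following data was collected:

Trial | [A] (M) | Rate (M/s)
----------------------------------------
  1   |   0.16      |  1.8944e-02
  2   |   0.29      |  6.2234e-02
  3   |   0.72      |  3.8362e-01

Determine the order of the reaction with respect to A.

second order (2)

Step 1: Compare trials to find order n where rate₂/rate₁ = ([A]₂/[A]₁)^n
Step 2: rate₂/rate₁ = 6.2234e-02/1.8944e-02 = 3.285
Step 3: [A]₂/[A]₁ = 0.29/0.16 = 1.812
Step 4: n = ln(3.285)/ln(1.812) = 2.00 ≈ 2
Step 5: The reaction is second order in A.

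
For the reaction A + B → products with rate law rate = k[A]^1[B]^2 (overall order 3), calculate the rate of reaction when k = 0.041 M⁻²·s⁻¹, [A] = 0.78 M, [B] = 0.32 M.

0.003275 M/s

Step 1: The rate law is rate = k[A]^1[B]^2, overall order = 1+2 = 3
Step 2: Substitute values: rate = 0.041 × (0.78)^1 × (0.32)^2
Step 3: rate = 0.041 × 0.78 × 0.1024 = 0.00327475 M/s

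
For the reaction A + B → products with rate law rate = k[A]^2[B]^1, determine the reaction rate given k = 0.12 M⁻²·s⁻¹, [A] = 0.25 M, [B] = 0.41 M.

0.003075 M/s

Step 1: The rate law is rate = k[A]^2[B]^1
Step 2: Substitute: rate = 0.12 × (0.25)^2 × (0.41)^1
Step 3: rate = 0.12 × 0.0625 × 0.41 = 0.003075 M/s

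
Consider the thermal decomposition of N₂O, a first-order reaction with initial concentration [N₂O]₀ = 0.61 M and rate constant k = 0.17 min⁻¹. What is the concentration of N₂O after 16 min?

0.04018 M

Step 1: For a first-order reaction: [N₂O] = [N₂O]₀ × e^(-kt)
Step 2: [N₂O] = 0.61 × e^(-0.17 × 16)
Step 3: [N₂O] = 0.61 × e^(-2.72)
Step 4: [N₂O] = 0.61 × 0.0658748 = 0.04018 M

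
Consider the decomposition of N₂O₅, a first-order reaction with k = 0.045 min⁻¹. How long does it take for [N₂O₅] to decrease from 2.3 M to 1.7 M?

6.717 min

Step 1: For first-order: t = ln([N₂O₅]₀/[N₂O₅])/k
Step 2: t = ln(2.3/1.7)/0.045
Step 3: t = ln(1.353)/0.045
Step 4: t = 0.3023/0.045 = 6.717 min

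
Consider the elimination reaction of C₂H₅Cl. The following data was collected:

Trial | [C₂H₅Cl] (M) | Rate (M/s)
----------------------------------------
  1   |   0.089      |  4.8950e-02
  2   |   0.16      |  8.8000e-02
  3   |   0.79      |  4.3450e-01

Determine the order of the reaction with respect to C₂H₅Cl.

first order (1)

Step 1: Compare trials to find order n where rate₂/rate₁ = ([C₂H₅Cl]₂/[C₂H₅Cl]₁)^n
Step 2: rate₂/rate₁ = 8.8000e-02/4.8950e-02 = 1.798
Step 3: [C₂H₅Cl]₂/[C₂H₅Cl]₁ = 0.16/0.089 = 1.798
Step 4: n = ln(1.798)/ln(1.798) = 1.00 ≈ 1
Step 5: The reaction is first order in C₂H₅Cl.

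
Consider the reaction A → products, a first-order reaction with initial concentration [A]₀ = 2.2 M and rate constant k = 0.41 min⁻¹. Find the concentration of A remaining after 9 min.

0.05494 M

Step 1: For a first-order reaction: [A] = [A]₀ × e^(-kt)
Step 2: [A] = 2.2 × e^(-0.41 × 9)
Step 3: [A] = 2.2 × e^(-3.69)
Step 4: [A] = 2.2 × 0.024972 = 0.05494 M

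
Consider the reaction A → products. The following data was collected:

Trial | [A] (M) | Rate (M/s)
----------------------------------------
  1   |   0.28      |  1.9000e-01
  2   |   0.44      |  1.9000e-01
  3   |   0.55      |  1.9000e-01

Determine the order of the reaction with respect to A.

zeroth order (0)

Step 1: Compare trials - when concentration changes, rate stays constant.
Step 2: rate₂/rate₁ = 1.9000e-01/1.9000e-01 = 1
Step 3: [A]₂/[A]₁ = 0.44/0.28 = 1.571
Step 4: Since rate ratio ≈ (conc ratio)^0, the reaction is zeroth order.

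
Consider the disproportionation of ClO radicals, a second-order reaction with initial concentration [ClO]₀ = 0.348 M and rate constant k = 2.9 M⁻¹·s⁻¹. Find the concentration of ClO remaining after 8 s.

0.03835 M

Step 1: For a second-order reaction: 1/[ClO] = 1/[ClO]₀ + kt
Step 2: 1/[ClO] = 1/0.348 + 2.9 × 8
Step 3: 1/[ClO] = 2.874 + 23.2 = 26.07
Step 4: [ClO] = 1/26.07 = 0.03835 M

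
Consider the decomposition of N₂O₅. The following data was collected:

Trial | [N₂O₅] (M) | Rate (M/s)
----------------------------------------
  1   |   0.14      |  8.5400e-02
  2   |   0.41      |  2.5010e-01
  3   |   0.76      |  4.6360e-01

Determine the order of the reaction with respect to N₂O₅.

first order (1)

Step 1: Compare trials to find order n where rate₂/rate₁ = ([N₂O₅]₂/[N₂O₅]₁)^n
Step 2: rate₂/rate₁ = 2.5010e-01/8.5400e-02 = 2.929
Step 3: [N₂O₅]₂/[N₂O₅]₁ = 0.41/0.14 = 2.929
Step 4: n = ln(2.929)/ln(2.929) = 1.00 ≈ 1
Step 5: The reaction is first order in N₂O₅.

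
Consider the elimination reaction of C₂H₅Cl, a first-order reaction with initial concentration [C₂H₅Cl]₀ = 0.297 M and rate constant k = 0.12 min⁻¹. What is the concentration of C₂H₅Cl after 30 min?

0.008115 M

Step 1: For a first-order reaction: [C₂H₅Cl] = [C₂H₅Cl]₀ × e^(-kt)
Step 2: [C₂H₅Cl] = 0.297 × e^(-0.12 × 30)
Step 3: [C₂H₅Cl] = 0.297 × e^(-3.6)
Step 4: [C₂H₅Cl] = 0.297 × 0.0273237 = 0.008115 M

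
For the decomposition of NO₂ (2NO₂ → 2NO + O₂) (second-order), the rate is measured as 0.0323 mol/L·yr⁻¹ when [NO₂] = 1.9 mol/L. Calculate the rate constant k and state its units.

0.008947 (mol/L)⁻¹·yr⁻¹

Step 1: rate = k[NO₂]^2, so k = rate / [NO₂]^2.
Step 2: k = 0.0323 / (1.9)^2 = 0.0323 / 3.61.
Step 3: k = 0.008947 (mol/L)⁻¹·yr⁻¹.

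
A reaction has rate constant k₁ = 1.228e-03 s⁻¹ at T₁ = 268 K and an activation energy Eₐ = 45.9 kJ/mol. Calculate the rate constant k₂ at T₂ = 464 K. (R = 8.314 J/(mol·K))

7.384e+00 s⁻¹

Step 1: Use the two-temperature Arrhenius form: ln(k₂/k₁) = -Eₐ/R × (1/T₂ - 1/T₁)
Step 2: Convert Eₐ to J/mol: 45.9 kJ/mol = 45900 J/mol
Step 3: 1/T₂ - 1/T₁ = 1/464 - 1/268 = -1.576171e-03 K⁻¹
Step 4: ln(k₂/k₁) = -45900/8.314 × -1.576171e-03 = 8.70174
Step 5: k₂ = k₁ × exp(8.70174) = 1.228e-03 × 6.01337e+03 = 7.384e+00 s⁻¹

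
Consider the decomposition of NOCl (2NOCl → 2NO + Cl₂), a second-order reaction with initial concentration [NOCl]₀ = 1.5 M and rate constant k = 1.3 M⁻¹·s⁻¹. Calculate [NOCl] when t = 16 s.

0.04658 M

Step 1: For a second-order reaction: 1/[NOCl] = 1/[NOCl]₀ + kt
Step 2: 1/[NOCl] = 1/1.5 + 1.3 × 16
Step 3: 1/[NOCl] = 0.6667 + 20.8 = 21.47
Step 4: [NOCl] = 1/21.47 = 0.04658 M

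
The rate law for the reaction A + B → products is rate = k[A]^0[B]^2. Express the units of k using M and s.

M⁻¹·s⁻¹

Step 1: Overall order = 0 + 2 = 2.
Step 2: rate has units M·s⁻¹; [A]^0[B]^2 has units M^2.
Step 3: k = rate/([A]^0[B]^2), so units of k = M^(1-2)·s⁻¹ = M⁻¹·s⁻¹.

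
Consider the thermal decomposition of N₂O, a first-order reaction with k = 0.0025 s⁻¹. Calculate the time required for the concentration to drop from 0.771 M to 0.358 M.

306.9 s

Step 1: For first-order: t = ln([N₂O]₀/[N₂O])/k
Step 2: t = ln(0.771/0.358)/0.0025
Step 3: t = ln(2.154)/0.0025
Step 4: t = 0.7672/0.0025 = 306.9 s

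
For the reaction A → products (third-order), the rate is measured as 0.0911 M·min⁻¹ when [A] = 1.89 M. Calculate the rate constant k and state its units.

0.01349 M⁻²·min⁻¹

Step 1: rate = k[A]^3, so k = rate / [A]^3.
Step 2: k = 0.0911 / (1.89)^3 = 0.0911 / 6.751.
Step 3: k = 0.01349 M⁻²·min⁻¹.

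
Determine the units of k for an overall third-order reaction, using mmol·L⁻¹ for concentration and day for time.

(mmol·L⁻¹)⁻²·day⁻¹

Step 1: For overall order n, rate = k × (concentration)^n.
Step 2: Rate has units mmol·L⁻¹·day⁻¹; concentration term has units (mmol·L⁻¹)^3.
Step 3: k = rate / (concentration)^n, so units of k = (mmol·L⁻¹)^(1-3)·day⁻¹ = (mmol·L⁻¹)⁻²·day⁻¹.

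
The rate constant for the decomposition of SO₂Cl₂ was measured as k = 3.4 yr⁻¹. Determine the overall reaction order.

first order (1)

Step 1: The units of k for an nth-order reaction are (concentration)^(1-n)·(time)⁻¹.
Step 2: Here k has units yr⁻¹, so the concentration exponent is 0.
Step 3: 1 - n = 0 ⇒ n = 1. The reaction is first order.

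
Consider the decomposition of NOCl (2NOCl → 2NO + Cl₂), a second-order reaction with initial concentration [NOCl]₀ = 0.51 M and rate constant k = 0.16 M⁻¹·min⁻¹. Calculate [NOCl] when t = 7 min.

0.3246 M

Step 1: For a second-order reaction: 1/[NOCl] = 1/[NOCl]₀ + kt
Step 2: 1/[NOCl] = 1/0.51 + 0.16 × 7
Step 3: 1/[NOCl] = 1.961 + 1.12 = 3.081
Step 4: [NOCl] = 1/3.081 = 0.3246 M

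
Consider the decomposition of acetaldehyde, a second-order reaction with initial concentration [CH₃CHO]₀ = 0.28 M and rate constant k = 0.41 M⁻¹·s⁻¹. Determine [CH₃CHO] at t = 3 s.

0.2083 M

Step 1: For a second-order reaction: 1/[CH₃CHO] = 1/[CH₃CHO]₀ + kt
Step 2: 1/[CH₃CHO] = 1/0.28 + 0.41 × 3
Step 3: 1/[CH₃CHO] = 3.571 + 1.23 = 4.801
Step 4: [CH₃CHO] = 1/4.801 = 0.2083 M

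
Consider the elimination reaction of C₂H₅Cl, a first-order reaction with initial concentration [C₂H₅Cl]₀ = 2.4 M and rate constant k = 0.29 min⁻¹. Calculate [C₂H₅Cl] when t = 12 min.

0.07394 M

Step 1: For a first-order reaction: [C₂H₅Cl] = [C₂H₅Cl]₀ × e^(-kt)
Step 2: [C₂H₅Cl] = 2.4 × e^(-0.29 × 12)
Step 3: [C₂H₅Cl] = 2.4 × e^(-3.48)
Step 4: [C₂H₅Cl] = 2.4 × 0.0308074 = 0.07394 M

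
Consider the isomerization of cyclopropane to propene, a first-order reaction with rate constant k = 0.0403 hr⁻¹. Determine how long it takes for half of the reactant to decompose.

17.2 hr

Step 1: For a first-order reaction, t₁/₂ = ln(2)/k
Step 2: t₁/₂ = ln(2)/0.0403
Step 3: t₁/₂ = 0.6931/0.0403 = 17.2 hr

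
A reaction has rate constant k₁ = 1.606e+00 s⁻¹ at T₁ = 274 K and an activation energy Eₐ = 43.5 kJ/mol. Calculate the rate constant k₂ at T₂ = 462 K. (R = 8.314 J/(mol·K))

3.805e+03 s⁻¹

Step 1: Use the two-temperature Arrhenius form: ln(k₂/k₁) = -Eₐ/R × (1/T₂ - 1/T₁)
Step 2: Convert Eₐ to J/mol: 43.5 kJ/mol = 43500 J/mol
Step 3: 1/T₂ - 1/T₁ = 1/462 - 1/274 = -1.485133e-03 K⁻¹
Step 4: ln(k₂/k₁) = -43500/8.314 × -1.485133e-03 = 7.77042
Step 5: k₂ = k₁ × exp(7.77042) = 1.606e+00 × 2.36947e+03 = 3.805e+03 s⁻¹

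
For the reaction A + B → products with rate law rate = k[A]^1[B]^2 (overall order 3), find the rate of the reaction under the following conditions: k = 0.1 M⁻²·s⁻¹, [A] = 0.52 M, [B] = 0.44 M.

0.01007 M/s

Step 1: The rate law is rate = k[A]^1[B]^2, overall order = 1+2 = 3
Step 2: Substitute values: rate = 0.1 × (0.52)^1 × (0.44)^2
Step 3: rate = 0.1 × 0.52 × 0.1936 = 0.0100672 M/s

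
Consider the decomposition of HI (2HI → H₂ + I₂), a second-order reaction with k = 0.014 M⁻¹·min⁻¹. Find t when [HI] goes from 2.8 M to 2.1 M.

8.503 min

Step 1: For second-order: t = (1/[HI] - 1/[HI]₀)/k
Step 2: t = (1/2.1 - 1/2.8)/0.014
Step 3: t = (0.4762 - 0.3571)/0.014
Step 4: t = 0.119/0.014 = 8.503 min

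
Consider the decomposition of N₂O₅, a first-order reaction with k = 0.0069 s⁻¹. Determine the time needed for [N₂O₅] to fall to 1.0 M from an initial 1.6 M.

68.12 s

Step 1: For first-order: t = ln([N₂O₅]₀/[N₂O₅])/k
Step 2: t = ln(1.6/1.0)/0.0069
Step 3: t = ln(1.6)/0.0069
Step 4: t = 0.47/0.0069 = 68.12 s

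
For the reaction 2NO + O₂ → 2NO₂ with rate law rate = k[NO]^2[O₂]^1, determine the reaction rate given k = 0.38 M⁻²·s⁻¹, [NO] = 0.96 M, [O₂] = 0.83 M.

0.2907 M/s

Step 1: The rate law is rate = k[NO]^2[O₂]^1
Step 2: Substitute: rate = 0.38 × (0.96)^2 × (0.83)^1
Step 3: rate = 0.38 × 0.9216 × 0.83 = 0.290673 M/s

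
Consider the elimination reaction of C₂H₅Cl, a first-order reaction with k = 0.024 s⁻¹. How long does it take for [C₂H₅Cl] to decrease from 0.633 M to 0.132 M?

65.32 s

Step 1: For first-order: t = ln([C₂H₅Cl]₀/[C₂H₅Cl])/k
Step 2: t = ln(0.633/0.132)/0.024
Step 3: t = ln(4.795)/0.024
Step 4: t = 1.568/0.024 = 65.32 s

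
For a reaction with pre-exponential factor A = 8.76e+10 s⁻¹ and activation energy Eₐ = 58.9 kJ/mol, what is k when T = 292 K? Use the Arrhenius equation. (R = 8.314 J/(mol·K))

2.55e+00 s⁻¹

Step 1: Use the Arrhenius equation: k = A × exp(-Eₐ/RT)
Step 2: Convert Eₐ to J/mol: 58.9 kJ/mol = 58900 J/mol
Step 3: Calculate the exponent: -Eₐ/(RT) = -58900/(8.314 × 292) = -24.26177
Step 4: k = 8.76e+10 × exp(-24.26177)
Step 5: k = 8.76e+10 × 2.90568e-11 = 2.5454e+00 s⁻¹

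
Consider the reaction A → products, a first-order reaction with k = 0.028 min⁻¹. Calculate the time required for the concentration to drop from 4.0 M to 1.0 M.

49.51 min

Step 1: For first-order: t = ln([A]₀/[A])/k
Step 2: t = ln(4.0/1.0)/0.028
Step 3: t = ln(4)/0.028
Step 4: t = 1.386/0.028 = 49.51 min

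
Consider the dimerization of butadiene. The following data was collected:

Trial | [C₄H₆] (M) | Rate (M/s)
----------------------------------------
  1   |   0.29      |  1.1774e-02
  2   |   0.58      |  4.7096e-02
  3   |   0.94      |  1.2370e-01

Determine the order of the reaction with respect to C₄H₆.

second order (2)

Step 1: Compare trials to find order n where rate₂/rate₁ = ([C₄H₆]₂/[C₄H₆]₁)^n
Step 2: rate₂/rate₁ = 4.7096e-02/1.1774e-02 = 4
Step 3: [C₄H₆]₂/[C₄H₆]₁ = 0.58/0.29 = 2
Step 4: n = ln(4)/ln(2) = 2.00 ≈ 2
Step 5: The reaction is second order in C₄H₆.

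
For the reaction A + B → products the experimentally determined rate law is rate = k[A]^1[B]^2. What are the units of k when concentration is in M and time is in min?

M⁻²·min⁻¹

Step 1: Overall order = 1 + 2 = 3.
Step 2: rate has units M·min⁻¹; [A]^1[B]^2 has units M^3.
Step 3: k = rate/([A]^1[B]^2), so units of k = M^(1-3)·min⁻¹ = M⁻²·min⁻¹.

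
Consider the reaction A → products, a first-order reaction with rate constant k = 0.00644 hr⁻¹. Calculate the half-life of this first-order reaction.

107.6 hr

Step 1: For a first-order reaction, t₁/₂ = ln(2)/k
Step 2: t₁/₂ = ln(2)/0.00644
Step 3: t₁/₂ = 0.6931/0.00644 = 107.6 hr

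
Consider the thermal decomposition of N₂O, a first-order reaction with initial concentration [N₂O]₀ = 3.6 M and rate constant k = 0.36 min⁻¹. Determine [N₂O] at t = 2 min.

1.752 M

Step 1: For a first-order reaction: [N₂O] = [N₂O]₀ × e^(-kt)
Step 2: [N₂O] = 3.6 × e^(-0.36 × 2)
Step 3: [N₂O] = 3.6 × e^(-0.72)
Step 4: [N₂O] = 3.6 × 0.486752 = 1.752 M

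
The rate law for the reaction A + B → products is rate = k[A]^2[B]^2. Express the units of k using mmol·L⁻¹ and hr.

(mmol·L⁻¹)⁻³·hr⁻¹

Step 1: Overall order = 2 + 2 = 4.
Step 2: rate has units mmol·L⁻¹·hr⁻¹; [A]^2[B]^2 has units (mmol·L⁻¹)^4.
Step 3: k = rate/([A]^2[B]^2), so units of k = (mmol·L⁻¹)^(1-4)·hr⁻¹ = (mmol·L⁻¹)⁻³·hr⁻¹.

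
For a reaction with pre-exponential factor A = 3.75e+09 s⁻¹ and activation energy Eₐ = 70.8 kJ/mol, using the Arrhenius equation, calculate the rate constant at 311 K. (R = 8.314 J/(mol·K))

4.81e-03 s⁻¹

Step 1: Use the Arrhenius equation: k = A × exp(-Eₐ/RT)
Step 2: Convert Eₐ to J/mol: 70.8 kJ/mol = 70800 J/mol
Step 3: Calculate the exponent: -Eₐ/(RT) = -70800/(8.314 × 311) = -27.38185
Step 4: k = 3.75e+09 × exp(-27.38185)
Step 5: k = 3.75e+09 × 1.28296e-12 = 4.8111e-03 s⁻¹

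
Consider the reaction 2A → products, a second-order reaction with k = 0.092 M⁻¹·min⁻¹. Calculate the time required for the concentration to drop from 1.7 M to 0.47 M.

16.73 min

Step 1: For second-order: t = (1/[A] - 1/[A]₀)/k
Step 2: t = (1/0.47 - 1/1.7)/0.092
Step 3: t = (2.128 - 0.5882)/0.092
Step 4: t = 1.539/0.092 = 16.73 min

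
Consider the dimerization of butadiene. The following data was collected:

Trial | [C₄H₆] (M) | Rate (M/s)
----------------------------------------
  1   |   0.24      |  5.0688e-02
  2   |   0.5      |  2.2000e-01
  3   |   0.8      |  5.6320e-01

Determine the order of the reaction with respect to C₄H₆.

second order (2)

Step 1: Compare trials to find order n where rate₂/rate₁ = ([C₄H₆]₂/[C₄H₆]₁)^n
Step 2: rate₂/rate₁ = 2.2000e-01/5.0688e-02 = 4.34
Step 3: [C₄H₆]₂/[C₄H₆]₁ = 0.5/0.24 = 2.083
Step 4: n = ln(4.34)/ln(2.083) = 2.00 ≈ 2
Step 5: The reaction is second order in C₄H₆.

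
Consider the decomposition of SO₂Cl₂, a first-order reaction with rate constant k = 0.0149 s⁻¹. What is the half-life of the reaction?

46.52 s

Step 1: For a first-order reaction, t₁/₂ = ln(2)/k
Step 2: t₁/₂ = ln(2)/0.0149
Step 3: t₁/₂ = 0.6931/0.0149 = 46.52 s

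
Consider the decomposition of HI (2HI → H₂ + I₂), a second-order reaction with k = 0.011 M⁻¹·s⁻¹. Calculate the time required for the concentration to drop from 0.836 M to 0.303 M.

191.3 s

Step 1: For second-order: t = (1/[HI] - 1/[HI]₀)/k
Step 2: t = (1/0.303 - 1/0.836)/0.011
Step 3: t = (3.3 - 1.196)/0.011
Step 4: t = 2.104/0.011 = 191.3 s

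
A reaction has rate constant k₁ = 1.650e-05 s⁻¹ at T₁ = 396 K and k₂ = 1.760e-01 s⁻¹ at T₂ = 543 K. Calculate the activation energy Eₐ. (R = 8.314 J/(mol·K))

112.8 kJ/mol

Step 1: Use the two-temperature Arrhenius form: ln(k₂/k₁) = -Eₐ/R × (1/T₂ - 1/T₁)
Step 2: ln(k₂/k₁) = ln(1.760e-01/1.650e-05) = ln(10666.7) = 9.27488
Step 3: 1/T₂ - 1/T₁ = 1/543 - 1/396 = -6.836319e-04 K⁻¹
Step 4: Eₐ = -R × ln(k₂/k₁) / (1/T₂ - 1/T₁) = -8.314 × 9.27488 / -6.836319e-04
Step 5: Eₐ = 1.1280e+05 J/mol = 112.8 kJ/mol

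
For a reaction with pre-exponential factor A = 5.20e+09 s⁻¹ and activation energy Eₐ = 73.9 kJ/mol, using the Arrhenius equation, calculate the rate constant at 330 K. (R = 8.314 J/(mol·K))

1.04e-02 s⁻¹

Step 1: Use the Arrhenius equation: k = A × exp(-Eₐ/RT)
Step 2: Convert Eₐ to J/mol: 73.9 kJ/mol = 73900 J/mol
Step 3: Calculate the exponent: -Eₐ/(RT) = -73900/(8.314 × 330) = -26.93522
Step 4: k = 5.20e+09 × exp(-26.93522)
Step 5: k = 5.20e+09 × 2.00531e-12 = 1.0428e-02 s⁻¹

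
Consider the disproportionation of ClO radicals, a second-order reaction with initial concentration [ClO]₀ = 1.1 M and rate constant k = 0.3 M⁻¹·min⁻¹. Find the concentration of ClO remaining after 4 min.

0.4741 M

Step 1: For a second-order reaction: 1/[ClO] = 1/[ClO]₀ + kt
Step 2: 1/[ClO] = 1/1.1 + 0.3 × 4
Step 3: 1/[ClO] = 0.9091 + 1.2 = 2.109
Step 4: [ClO] = 1/2.109 = 0.4741 M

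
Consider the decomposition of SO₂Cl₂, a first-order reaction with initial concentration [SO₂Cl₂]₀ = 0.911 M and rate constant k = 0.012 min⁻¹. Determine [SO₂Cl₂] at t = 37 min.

0.5844 M

Step 1: For a first-order reaction: [SO₂Cl₂] = [SO₂Cl₂]₀ × e^(-kt)
Step 2: [SO₂Cl₂] = 0.911 × e^(-0.012 × 37)
Step 3: [SO₂Cl₂] = 0.911 × e^(-0.444)
Step 4: [SO₂Cl₂] = 0.911 × 0.641465 = 0.5844 M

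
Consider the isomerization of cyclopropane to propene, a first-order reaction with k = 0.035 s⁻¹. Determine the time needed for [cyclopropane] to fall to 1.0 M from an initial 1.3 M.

7.496 s

Step 1: For first-order: t = ln([cyclopropane]₀/[cyclopropane])/k
Step 2: t = ln(1.3/1.0)/0.035
Step 3: t = ln(1.3)/0.035
Step 4: t = 0.2624/0.035 = 7.496 s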